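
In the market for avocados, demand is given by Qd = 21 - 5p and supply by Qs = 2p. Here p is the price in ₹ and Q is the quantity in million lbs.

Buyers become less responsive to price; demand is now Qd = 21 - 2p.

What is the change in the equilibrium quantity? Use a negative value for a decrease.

+4.5

Before the shock: 21 - 5p = 2p ⇒ 21 = 7p ⇒ p = 3, Q = 6.
The new curves are Qd = 21 - 2p (demand) and Qs = 2p (supply).
Setting them equal: 21 - 2p = 2p → 21 = 4p, so p = 5.25 and Q = 10.5.
ΔQ = 10.5 − 6 = +4.5.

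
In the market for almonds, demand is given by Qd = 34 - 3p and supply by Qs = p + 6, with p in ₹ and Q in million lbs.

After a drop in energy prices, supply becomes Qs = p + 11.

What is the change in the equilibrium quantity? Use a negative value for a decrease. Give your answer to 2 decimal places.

+3.75

Before the shock: 34 - 3p = p + 6 ⇒ 28 = 4p ⇒ p = 7, Q = 13.
With the change applied: demand Qd = 34 - 3p, supply Qs = p + 11.
Clearing the new market: 34 - 3p = p + 11, so p = 5.75 and Q = 16.75.
ΔQ = 16.75 − 13 = +3.75.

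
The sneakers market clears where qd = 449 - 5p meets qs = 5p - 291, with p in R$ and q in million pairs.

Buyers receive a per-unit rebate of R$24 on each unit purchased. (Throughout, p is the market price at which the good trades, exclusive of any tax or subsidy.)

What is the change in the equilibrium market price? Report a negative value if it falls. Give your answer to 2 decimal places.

Solve the original market: 449 - 5p = 5p - 291, hence p = 74 and q = 79.
Since buyers' out-of-pocket price is the market price minus the rebate, the effective demand curve becomes qd = 569 - 5p.
Equate the new curves: 569 - 5p = 5p - 291, giving 860 = 10p, p = 86, q = 139.
Δp = 86 − 74 = +12.00.

+12.00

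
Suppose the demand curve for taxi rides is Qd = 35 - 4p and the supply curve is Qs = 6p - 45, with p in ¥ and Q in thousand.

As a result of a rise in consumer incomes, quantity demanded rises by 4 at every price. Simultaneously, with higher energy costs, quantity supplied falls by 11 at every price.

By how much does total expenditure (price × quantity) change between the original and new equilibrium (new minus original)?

Initially, 35 - 4p = 6p - 45, so 80 = 10p and p = 8, Q = 3.
The shock moves the curves to Qd = 39 - 4p and Qs = 6p - 56.
Setting them equal: 39 - 4p = 6p - 56 → 95 = 10p, so p = 9.5 and Q = 1.
Expenditure moves from 8×3 = 24 to 9.5×1 = 9.5; change = -14.5.

-14.5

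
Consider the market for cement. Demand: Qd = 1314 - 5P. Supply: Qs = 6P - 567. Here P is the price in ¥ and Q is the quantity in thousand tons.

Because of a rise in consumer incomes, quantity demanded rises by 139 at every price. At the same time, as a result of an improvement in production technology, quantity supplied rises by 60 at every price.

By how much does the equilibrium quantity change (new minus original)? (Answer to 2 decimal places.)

Original equilibrium: 1314 - 5P = 6P - 567 gives 1881 = 11P, so P = 171 and Q = 459.
The shock moves the curves to Qd = 1453 - 5P and Qs = 6P - 507.
Clearing the new market: 1453 - 5P = 6P - 507, so P = 1960/11 ≈ 178.1818 and Q = 6183/11 ≈ 562.0909.
ΔQ = 562.0909 − 459 = +103.09.

+103.09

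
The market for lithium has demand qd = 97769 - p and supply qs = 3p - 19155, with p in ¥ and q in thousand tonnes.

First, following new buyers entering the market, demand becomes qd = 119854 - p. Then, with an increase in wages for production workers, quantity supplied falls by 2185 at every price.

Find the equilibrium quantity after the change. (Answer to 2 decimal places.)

Initially, 97769 - p = 3p - 19155, so 116924 = 4p and p = 29231, q = 68538.
With the change applied: demand qd = 119854 - p, supply qs = 3p - 21340.
Setting them equal: 119854 - p = 3p - 21340 → 141194 = 4p, so p = 35298.5 and q = 84555.5.

84555.50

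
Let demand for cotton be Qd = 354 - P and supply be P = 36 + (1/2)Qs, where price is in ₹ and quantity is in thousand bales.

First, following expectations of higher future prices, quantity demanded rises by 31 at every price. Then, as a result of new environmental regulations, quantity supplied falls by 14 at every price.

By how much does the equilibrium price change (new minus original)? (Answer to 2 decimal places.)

Original equilibrium: 354 - P = 2P - 72 gives 426 = 3P, so P = 142 and Q = 212.
The shock moves the curves to Qd = 385 - P and Qs = 2P - 86.
Equate the new curves: 385 - P = 2P - 86, giving 471 = 3P, P = 157, Q = 228.
ΔP = 157 − 142 = +15.00.

+15.00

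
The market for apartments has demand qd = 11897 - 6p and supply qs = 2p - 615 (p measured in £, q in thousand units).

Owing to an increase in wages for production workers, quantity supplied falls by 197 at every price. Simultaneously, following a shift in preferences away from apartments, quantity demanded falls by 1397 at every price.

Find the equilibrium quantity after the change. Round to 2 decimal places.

Before the shock: 11897 - 6p = 2p - 615 ⇒ 12512 = 8p ⇒ p = 1564, q = 2513.
The new curves are qd = 10500 - 6p (demand) and qs = 2p - 812 (supply).
Clearing the new market: 10500 - 6p = 2p - 812, so p = 1414 and q = 2016.

2016.00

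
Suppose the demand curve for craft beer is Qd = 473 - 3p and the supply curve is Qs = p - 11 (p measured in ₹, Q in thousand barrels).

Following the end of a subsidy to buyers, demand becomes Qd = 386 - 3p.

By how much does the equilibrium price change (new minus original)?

-21.75

Before the shock: 473 - 3p = p - 11 ⇒ 484 = 4p ⇒ p = 121, Q = 110.
The new curves are Qd = 386 - 3p (demand) and Qs = p - 11 (supply).
Clearing the new market: 386 - 3p = p - 11, so p = 99.25 and Q = 88.25.
Δp = 99.25 − 121 = -21.75.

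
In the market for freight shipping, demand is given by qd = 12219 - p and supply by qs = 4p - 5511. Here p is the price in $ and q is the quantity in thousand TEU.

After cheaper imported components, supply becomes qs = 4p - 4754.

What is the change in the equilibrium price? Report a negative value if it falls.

-151.4

Solve the original market: 12219 - p = 4p - 5511, hence p = 3546 and q = 8673.
With the change applied: demand qd = 12219 - p, supply qs = 4p - 4754.
Setting them equal: 12219 - p = 4p - 4754 → 16973 = 5p, so p = 3394.6 and q = 8824.4.
Δp = 3394.6 − 3546 = -151.4.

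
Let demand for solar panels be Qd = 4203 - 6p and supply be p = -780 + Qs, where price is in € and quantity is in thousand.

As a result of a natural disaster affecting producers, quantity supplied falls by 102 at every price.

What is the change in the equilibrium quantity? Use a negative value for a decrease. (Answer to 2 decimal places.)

Solve the original market: 4203 - 6p = p + 780, hence p = 489 and Q = 1269.
The shock moves the curves to Qd = 4203 - 6p and Qs = p + 678.
Equate the new curves: 4203 - 6p = p + 678, giving 3525 = 7p, p = 3525/7 ≈ 503.5714, Q = 8271/7 ≈ 1181.5714.
ΔQ = 1181.5714 − 1269 = -87.43.

-87.43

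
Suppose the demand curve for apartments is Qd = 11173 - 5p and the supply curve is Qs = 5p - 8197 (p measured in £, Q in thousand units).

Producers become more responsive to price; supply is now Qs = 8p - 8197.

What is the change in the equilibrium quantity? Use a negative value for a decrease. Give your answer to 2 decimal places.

+2235.00

Initially, 11173 - 5p = 5p - 8197, so 19370 = 10p and p = 1937, Q = 1488.
The shock moves the curves to Qd = 11173 - 5p and Qs = 8p - 8197.
Setting them equal: 11173 - 5p = 8p - 8197 → 19370 = 13p, so p = 1490 and Q = 3723.
ΔQ = 3723 − 1488 = +2235.00.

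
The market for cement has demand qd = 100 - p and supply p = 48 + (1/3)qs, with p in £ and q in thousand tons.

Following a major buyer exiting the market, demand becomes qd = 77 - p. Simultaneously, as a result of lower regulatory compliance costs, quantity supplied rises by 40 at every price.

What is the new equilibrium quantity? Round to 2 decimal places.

31.75

Solve the original market: 100 - p = 3p - 144, hence p = 61 and q = 39.
After the shift, demand is qd = 77 - p and supply is qs = 3p - 104.
New equilibrium: 77 - p = 3p - 104 ⇒ 181 = 4p ⇒ p = 45.25, q = 31.75.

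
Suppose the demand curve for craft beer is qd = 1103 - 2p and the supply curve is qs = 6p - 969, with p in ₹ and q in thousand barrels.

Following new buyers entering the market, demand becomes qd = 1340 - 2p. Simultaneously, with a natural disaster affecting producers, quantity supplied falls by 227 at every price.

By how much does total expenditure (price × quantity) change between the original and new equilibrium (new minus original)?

Solve the original market: 1103 - 2p = 6p - 969, hence p = 259 and q = 585.
The new curves are qd = 1340 - 2p (demand) and qs = 6p - 1196 (supply).
New equilibrium: 1340 - 2p = 6p - 1196 ⇒ 2536 = 8p ⇒ p = 317, q = 706.
Expenditure moves from 259×585 = 151515 to 317×706 = 223802; change = +72287.

+72287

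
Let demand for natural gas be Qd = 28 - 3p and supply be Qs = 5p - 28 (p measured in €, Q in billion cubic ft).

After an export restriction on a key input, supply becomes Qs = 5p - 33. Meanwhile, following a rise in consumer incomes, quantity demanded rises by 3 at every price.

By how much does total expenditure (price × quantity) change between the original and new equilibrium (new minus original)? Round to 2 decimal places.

Original equilibrium: 28 - 3p = 5p - 28 gives 56 = 8p, so p = 7 and Q = 7.
With the change applied: demand Qd = 31 - 3p, supply Qs = 5p - 33.
Equate the new curves: 31 - 3p = 5p - 33, giving 64 = 8p, p = 8, Q = 7.
Expenditure moves from 7×7 = 49 to 8×7 = 56; change = +7.00.

+7.00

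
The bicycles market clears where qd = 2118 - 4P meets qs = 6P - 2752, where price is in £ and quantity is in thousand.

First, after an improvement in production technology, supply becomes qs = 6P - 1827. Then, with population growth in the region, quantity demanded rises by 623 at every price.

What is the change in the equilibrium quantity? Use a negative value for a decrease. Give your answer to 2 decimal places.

Initially, 2118 - 4P = 6P - 2752, so 4870 = 10P and P = 487, q = 170.
With the change applied: demand qd = 2741 - 4P, supply qs = 6P - 1827.
New equilibrium: 2741 - 4P = 6P - 1827 ⇒ 4568 = 10P ⇒ P = 456.8, q = 913.8.
Δq = 913.8 − 170 = +743.80.

+743.80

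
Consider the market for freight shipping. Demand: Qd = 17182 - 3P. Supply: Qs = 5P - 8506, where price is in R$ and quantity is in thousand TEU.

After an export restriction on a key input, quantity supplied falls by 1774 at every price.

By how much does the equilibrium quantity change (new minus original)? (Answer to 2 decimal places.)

-665.25

Original equilibrium: 17182 - 3P = 5P - 8506 gives 25688 = 8P, so P = 3211 and Q = 7549.
The shock moves the curves to Qd = 17182 - 3P and Qs = 5P - 10280.
Clearing the new market: 17182 - 3P = 5P - 10280, so P = 3432.75 and Q = 6883.75.
ΔQ = 6883.75 − 7549 = -665.25.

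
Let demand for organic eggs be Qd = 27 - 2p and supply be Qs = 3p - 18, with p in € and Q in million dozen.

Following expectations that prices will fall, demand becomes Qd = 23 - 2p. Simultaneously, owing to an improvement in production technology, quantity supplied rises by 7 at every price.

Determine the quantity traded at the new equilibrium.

Solve the original market: 27 - 2p = 3p - 18, hence p = 9 and Q = 9.
The shock moves the curves to Qd = 23 - 2p and Qs = 3p - 11.
Setting them equal: 23 - 2p = 3p - 11 → 34 = 5p, so p = 6.8 and Q = 9.4.

9.4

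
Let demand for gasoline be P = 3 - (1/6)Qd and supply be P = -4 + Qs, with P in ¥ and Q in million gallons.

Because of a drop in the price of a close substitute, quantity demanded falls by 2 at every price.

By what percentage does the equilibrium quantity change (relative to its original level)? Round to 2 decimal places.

-4.76

Original equilibrium: 18 - 6P = P + 4 gives 14 = 7P, so P = 2 and Q = 6.
After the shift, demand is Qd = 16 - 6P and supply is Qs = P + 4.
Equate the new curves: 16 - 6P = P + 4, giving 12 = 7P, P = 12/7 ≈ 1.7143, Q = 40/7 ≈ 5.7143.
%ΔQ = (5.7143 − 6) / 6 × 100 = -4.76%.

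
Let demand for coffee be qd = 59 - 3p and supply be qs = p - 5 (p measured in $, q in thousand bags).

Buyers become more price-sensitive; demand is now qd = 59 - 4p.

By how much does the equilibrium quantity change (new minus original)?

Solve the original market: 59 - 3p = p - 5, hence p = 16 and q = 11.
With the change applied: demand qd = 59 - 4p, supply qs = p - 5.
Setting them equal: 59 - 4p = p - 5 → 64 = 5p, so p = 12.8 and q = 7.8.
Δq = 7.8 − 11 = -3.2.

-3.2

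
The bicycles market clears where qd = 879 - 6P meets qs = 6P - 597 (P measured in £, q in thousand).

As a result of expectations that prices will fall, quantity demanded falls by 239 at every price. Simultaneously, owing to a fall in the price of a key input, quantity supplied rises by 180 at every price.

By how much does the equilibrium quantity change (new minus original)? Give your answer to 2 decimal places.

Initially, 879 - 6P = 6P - 597, so 1476 = 12P and P = 123, q = 141.
The shock moves the curves to qd = 640 - 6P and qs = 6P - 417.
Equate the new curves: 640 - 6P = 6P - 417, giving 1057 = 12P, P = 1057/12 ≈ 88.0833, q = 111.5.
Δq = 111.5 − 141 = -29.50.

-29.50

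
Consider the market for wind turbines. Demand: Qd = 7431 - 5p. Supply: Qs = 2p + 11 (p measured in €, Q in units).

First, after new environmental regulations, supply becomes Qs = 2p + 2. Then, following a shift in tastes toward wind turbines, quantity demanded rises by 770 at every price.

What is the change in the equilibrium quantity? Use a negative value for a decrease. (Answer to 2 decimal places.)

+213.57

Initially, 7431 - 5p = 2p + 11, so 7420 = 7p and p = 1060, Q = 2131.
After the shift, demand is Qd = 8201 - 5p and supply is Qs = 2p + 2.
Clearing the new market: 8201 - 5p = 2p + 2, so p = 8199/7 ≈ 1171.2857 and Q = 16412/7 ≈ 2344.5714.
ΔQ = 2344.5714 − 2131 = +213.57.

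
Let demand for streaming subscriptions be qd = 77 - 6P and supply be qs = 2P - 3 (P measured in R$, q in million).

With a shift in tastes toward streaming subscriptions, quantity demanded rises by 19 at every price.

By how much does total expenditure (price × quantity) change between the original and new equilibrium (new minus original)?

Original equilibrium: 77 - 6P = 2P - 3 gives 80 = 8P, so P = 10 and q = 17.
The shock moves the curves to qd = 96 - 6P and qs = 2P - 3.
Equate the new curves: 96 - 6P = 2P - 3, giving 99 = 8P, P = 12.375, q = 21.75.
Expenditure moves from 10×17 = 170 to 12.375×21.75 = 269.15625; change = +99.15625.

+99.15625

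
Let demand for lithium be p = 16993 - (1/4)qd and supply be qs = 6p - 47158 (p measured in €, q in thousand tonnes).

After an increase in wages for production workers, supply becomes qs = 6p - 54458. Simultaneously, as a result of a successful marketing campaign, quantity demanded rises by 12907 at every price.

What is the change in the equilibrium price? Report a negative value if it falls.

Before the shock: 67972 - 4p = 6p - 47158 ⇒ 115130 = 10p ⇒ p = 11513, q = 21920.
After the shift, demand is qd = 80879 - 4p and supply is qs = 6p - 54458.
Equate the new curves: 80879 - 4p = 6p - 54458, giving 135337 = 10p, p = 13533.7, q = 26744.2.
Δp = 13533.7 − 11513 = +2020.7.

+2020.7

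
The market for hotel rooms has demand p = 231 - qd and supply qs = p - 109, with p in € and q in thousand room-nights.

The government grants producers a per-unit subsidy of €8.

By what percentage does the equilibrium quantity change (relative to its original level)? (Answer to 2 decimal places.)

+6.56

Before the shock: 231 - p = p - 109 ⇒ 340 = 2p ⇒ p = 170, q = 61.
Since sellers receive the price plus the subsidy, the effective supply curve becomes qs = p - 101.
New equilibrium: 231 - p = p - 101 ⇒ 332 = 2p ⇒ p = 166, q = 65.
%Δq = (65 − 61) / 61 × 100 = +6.56%.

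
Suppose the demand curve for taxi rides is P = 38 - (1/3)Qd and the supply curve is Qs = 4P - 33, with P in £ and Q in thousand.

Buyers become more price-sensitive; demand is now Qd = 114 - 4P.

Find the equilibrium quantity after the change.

40.5

Original equilibrium: 114 - 3P = 4P - 33 gives 147 = 7P, so P = 21 and Q = 51.
The new curves are Qd = 114 - 4P (demand) and Qs = 4P - 33 (supply).
Clearing the new market: 114 - 4P = 4P - 33, so P = 18.375 and Q = 40.5.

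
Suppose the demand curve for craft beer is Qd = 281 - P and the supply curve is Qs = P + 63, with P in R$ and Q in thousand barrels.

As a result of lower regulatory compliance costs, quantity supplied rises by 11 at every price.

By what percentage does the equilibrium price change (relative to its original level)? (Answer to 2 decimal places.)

-5.05

Before the shock: 281 - P = P + 63 ⇒ 218 = 2P ⇒ P = 109, Q = 172.
The new curves are Qd = 281 - P (demand) and Qs = P + 74 (supply).
Equate the new curves: 281 - P = P + 74, giving 207 = 2P, P = 103.5, Q = 177.5.
%ΔP = (103.5 − 109) / 109 × 100 = -5.05%.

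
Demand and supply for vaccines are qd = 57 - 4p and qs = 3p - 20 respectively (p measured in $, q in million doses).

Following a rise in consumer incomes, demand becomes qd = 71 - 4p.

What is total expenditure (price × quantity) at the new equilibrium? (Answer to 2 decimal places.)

247.00

Solve the original market: 57 - 4p = 3p - 20, hence p = 11 and q = 13.
After the shift, demand is qd = 71 - 4p and supply is qs = 3p - 20.
Equate the new curves: 71 - 4p = 3p - 20, giving 91 = 7p, p = 13, q = 19.
New expenditure = 13 × 19 = 247.00.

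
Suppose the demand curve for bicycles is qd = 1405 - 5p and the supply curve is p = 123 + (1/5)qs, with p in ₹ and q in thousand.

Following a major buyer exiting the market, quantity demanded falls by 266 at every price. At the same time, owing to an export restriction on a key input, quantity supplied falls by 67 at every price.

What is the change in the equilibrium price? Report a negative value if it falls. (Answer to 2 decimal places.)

Initially, 1405 - 5p = 5p - 615, so 2020 = 10p and p = 202, q = 395.
With the change applied: demand qd = 1139 - 5p, supply qs = 5p - 682.
New equilibrium: 1139 - 5p = 5p - 682 ⇒ 1821 = 10p ⇒ p = 182.1, q = 228.5.
Δp = 182.1 − 202 = -19.90.

-19.90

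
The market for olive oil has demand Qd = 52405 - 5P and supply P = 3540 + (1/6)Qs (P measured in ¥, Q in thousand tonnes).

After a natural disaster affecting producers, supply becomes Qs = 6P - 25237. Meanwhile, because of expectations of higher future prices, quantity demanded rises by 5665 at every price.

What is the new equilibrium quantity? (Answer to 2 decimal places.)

20203.18

Before the shock: 52405 - 5P = 6P - 21240 ⇒ 73645 = 11P ⇒ P = 6695, Q = 18930.
With the change applied: demand Qd = 58070 - 5P, supply Qs = 6P - 25237.
Setting them equal: 58070 - 5P = 6P - 25237 → 83307 = 11P, so P = 83307/11 ≈ 7573.3636 and Q = 222235/11 ≈ 20203.1818.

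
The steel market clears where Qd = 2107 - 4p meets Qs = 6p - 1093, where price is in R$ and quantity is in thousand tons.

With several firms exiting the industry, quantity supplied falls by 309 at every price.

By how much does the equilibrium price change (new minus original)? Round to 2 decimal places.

Original equilibrium: 2107 - 4p = 6p - 1093 gives 3200 = 10p, so p = 320 and Q = 827.
After the shift, demand is Qd = 2107 - 4p and supply is Qs = 6p - 1402.
New equilibrium: 2107 - 4p = 6p - 1402 ⇒ 3509 = 10p ⇒ p = 350.9, Q = 703.4.
Δp = 350.9 − 320 = +30.90.

+30.90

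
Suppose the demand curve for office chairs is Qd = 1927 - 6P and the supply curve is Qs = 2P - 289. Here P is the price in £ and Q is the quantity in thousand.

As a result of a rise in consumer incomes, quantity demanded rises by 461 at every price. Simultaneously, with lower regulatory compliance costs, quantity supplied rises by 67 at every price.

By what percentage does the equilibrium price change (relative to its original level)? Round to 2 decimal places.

Before the shock: 1927 - 6P = 2P - 289 ⇒ 2216 = 8P ⇒ P = 277, Q = 265.
After the shift, demand is Qd = 2388 - 6P and supply is Qs = 2P - 222.
Equate the new curves: 2388 - 6P = 2P - 222, giving 2610 = 8P, P = 326.25, Q = 430.5.
%ΔP = (326.25 − 277) / 277 × 100 = +17.78%.

+17.78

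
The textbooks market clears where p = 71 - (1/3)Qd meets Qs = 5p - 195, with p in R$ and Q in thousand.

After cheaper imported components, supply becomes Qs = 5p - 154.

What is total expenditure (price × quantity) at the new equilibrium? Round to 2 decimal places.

Initially, 213 - 3p = 5p - 195, so 408 = 8p and p = 51, Q = 60.
After the shift, demand is Qd = 213 - 3p and supply is Qs = 5p - 154.
Setting them equal: 213 - 3p = 5p - 154 → 367 = 8p, so p = 45.875 and Q = 75.375.
New expenditure = 45.875 × 75.375 = 3457.83.

3457.83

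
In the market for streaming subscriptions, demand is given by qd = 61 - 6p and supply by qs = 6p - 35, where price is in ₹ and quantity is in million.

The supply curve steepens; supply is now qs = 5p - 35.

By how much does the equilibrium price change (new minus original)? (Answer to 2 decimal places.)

+0.73

Solve the original market: 61 - 6p = 6p - 35, hence p = 8 and q = 13.
The new curves are qd = 61 - 6p (demand) and qs = 5p - 35 (supply).
Clearing the new market: 61 - 6p = 5p - 35, so p = 96/11 ≈ 8.7273 and q = 95/11 ≈ 8.6364.
Δp = 8.7273 − 8 = +0.73.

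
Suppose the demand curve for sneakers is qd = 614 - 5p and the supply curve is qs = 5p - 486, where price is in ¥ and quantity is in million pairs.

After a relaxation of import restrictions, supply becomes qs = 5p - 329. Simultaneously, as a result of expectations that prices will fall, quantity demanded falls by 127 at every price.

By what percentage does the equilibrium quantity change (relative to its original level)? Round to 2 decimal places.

+23.44

Solve the original market: 614 - 5p = 5p - 486, hence p = 110 and q = 64.
The shock moves the curves to qd = 487 - 5p and qs = 5p - 329.
Equate the new curves: 487 - 5p = 5p - 329, giving 816 = 10p, p = 81.6, q = 79.
%Δq = (79 − 64) / 64 × 100 = +23.44%.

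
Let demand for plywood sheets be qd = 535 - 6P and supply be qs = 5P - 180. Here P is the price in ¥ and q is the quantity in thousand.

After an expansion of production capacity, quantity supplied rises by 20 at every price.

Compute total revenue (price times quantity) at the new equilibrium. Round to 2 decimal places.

9850.62

Before the shock: 535 - 6P = 5P - 180 ⇒ 715 = 11P ⇒ P = 65, q = 145.
With the change applied: demand qd = 535 - 6P, supply qs = 5P - 160.
Setting them equal: 535 - 6P = 5P - 160 → 695 = 11P, so P = 695/11 ≈ 63.1818 and q = 1715/11 ≈ 155.9091.
New expenditure = 63.1818 × 155.9091 = 9850.62.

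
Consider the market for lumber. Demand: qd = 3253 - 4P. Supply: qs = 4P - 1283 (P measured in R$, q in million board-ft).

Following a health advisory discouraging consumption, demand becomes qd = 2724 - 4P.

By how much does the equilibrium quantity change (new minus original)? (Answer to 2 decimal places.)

Initially, 3253 - 4P = 4P - 1283, so 4536 = 8P and P = 567, q = 985.
After the shift, demand is qd = 2724 - 4P and supply is qs = 4P - 1283.
Clearing the new market: 2724 - 4P = 4P - 1283, so P = 500.875 and q = 720.5.
Δq = 720.5 − 985 = -264.50.

-264.50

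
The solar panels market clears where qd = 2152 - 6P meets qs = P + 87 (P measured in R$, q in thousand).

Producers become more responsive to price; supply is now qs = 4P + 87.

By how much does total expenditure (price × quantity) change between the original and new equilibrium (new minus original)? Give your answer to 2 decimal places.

Initially, 2152 - 6P = P + 87, so 2065 = 7P and P = 295, q = 382.
The new curves are qd = 2152 - 6P (demand) and qs = 4P + 87 (supply).
Clearing the new market: 2152 - 6P = 4P + 87, so P = 206.5 and q = 913.
Expenditure moves from 295×382 = 112690 to 206.5×913 = 188534.5; change = +75844.50.

+75844.50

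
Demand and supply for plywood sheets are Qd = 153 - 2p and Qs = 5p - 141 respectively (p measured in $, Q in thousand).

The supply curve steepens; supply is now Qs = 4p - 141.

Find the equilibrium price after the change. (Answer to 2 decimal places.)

49.00

Initially, 153 - 2p = 5p - 141, so 294 = 7p and p = 42, Q = 69.
The shock moves the curves to Qd = 153 - 2p and Qs = 4p - 141.
New equilibrium: 153 - 2p = 4p - 141 ⇒ 294 = 6p ⇒ p = 49, Q = 55.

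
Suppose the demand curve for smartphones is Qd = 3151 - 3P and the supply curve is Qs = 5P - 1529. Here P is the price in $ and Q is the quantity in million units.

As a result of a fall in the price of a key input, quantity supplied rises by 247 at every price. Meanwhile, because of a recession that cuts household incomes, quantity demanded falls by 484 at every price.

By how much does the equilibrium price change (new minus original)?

Initially, 3151 - 3P = 5P - 1529, so 4680 = 8P and P = 585, Q = 1396.
The new curves are Qd = 2667 - 3P (demand) and Qs = 5P - 1282 (supply).
New equilibrium: 2667 - 3P = 5P - 1282 ⇒ 3949 = 8P ⇒ P = 493.625, Q = 1186.125.
ΔP = 493.625 − 585 = -91.375.

-91.375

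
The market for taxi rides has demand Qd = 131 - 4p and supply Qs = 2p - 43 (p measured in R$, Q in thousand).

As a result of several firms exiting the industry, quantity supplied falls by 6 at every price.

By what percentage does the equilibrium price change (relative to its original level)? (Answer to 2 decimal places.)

Original equilibrium: 131 - 4p = 2p - 43 gives 174 = 6p, so p = 29 and Q = 15.
The shock moves the curves to Qd = 131 - 4p and Qs = 2p - 49.
Setting them equal: 131 - 4p = 2p - 49 → 180 = 6p, so p = 30 and Q = 11.
%Δp = (30 − 29) / 29 × 100 = +3.45%.

+3.45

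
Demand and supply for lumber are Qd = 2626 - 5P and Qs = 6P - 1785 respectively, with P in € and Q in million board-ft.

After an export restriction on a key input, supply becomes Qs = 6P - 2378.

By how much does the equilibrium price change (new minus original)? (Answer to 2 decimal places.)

+53.91

Solve the original market: 2626 - 5P = 6P - 1785, hence P = 401 and Q = 621.
The new curves are Qd = 2626 - 5P (demand) and Qs = 6P - 2378 (supply).
Setting them equal: 2626 - 5P = 6P - 2378 → 5004 = 11P, so P = 5004/11 ≈ 454.9091 and Q = 3866/11 ≈ 351.4545.
ΔP = 454.9091 − 401 = +53.91.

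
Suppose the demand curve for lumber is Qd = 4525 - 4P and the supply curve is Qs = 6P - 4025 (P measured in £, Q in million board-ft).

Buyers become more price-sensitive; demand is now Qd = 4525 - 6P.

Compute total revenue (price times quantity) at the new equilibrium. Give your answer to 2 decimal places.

Solve the original market: 4525 - 4P = 6P - 4025, hence P = 855 and Q = 1105.
After the shift, demand is Qd = 4525 - 6P and supply is Qs = 6P - 4025.
Equate the new curves: 4525 - 6P = 6P - 4025, giving 8550 = 12P, P = 712.5, Q = 250.
New expenditure = 712.5 × 250 = 178125.00.

178125.00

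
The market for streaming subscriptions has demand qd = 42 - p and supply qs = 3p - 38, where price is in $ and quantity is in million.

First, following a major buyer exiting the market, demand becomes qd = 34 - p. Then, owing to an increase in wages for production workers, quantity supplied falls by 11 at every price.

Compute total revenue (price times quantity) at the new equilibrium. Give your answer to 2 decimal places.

274.94

Before the shock: 42 - p = 3p - 38 ⇒ 80 = 4p ⇒ p = 20, q = 22.
With the change applied: demand qd = 34 - p, supply qs = 3p - 49.
Setting them equal: 34 - p = 3p - 49 → 83 = 4p, so p = 20.75 and q = 13.25.
New expenditure = 20.75 × 13.25 = 274.94.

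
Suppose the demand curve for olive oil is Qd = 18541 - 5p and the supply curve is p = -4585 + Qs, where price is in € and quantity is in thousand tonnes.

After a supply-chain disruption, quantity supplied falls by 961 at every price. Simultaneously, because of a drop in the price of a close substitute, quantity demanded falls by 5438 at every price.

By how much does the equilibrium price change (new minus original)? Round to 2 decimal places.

-746.17

Before the shock: 18541 - 5p = p + 4585 ⇒ 13956 = 6p ⇒ p = 2326, Q = 6911.
After the shift, demand is Qd = 13103 - 5p and supply is Qs = p + 3624.
Clearing the new market: 13103 - 5p = p + 3624, so p = 9479/6 ≈ 1579.8333 and Q = 31223/6 ≈ 5203.8333.
Δp = 1579.8333 − 2326 = -746.17.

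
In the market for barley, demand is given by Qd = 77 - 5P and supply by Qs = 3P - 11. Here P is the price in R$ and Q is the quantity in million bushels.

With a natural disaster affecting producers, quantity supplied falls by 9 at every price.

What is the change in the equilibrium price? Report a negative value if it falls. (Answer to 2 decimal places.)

+1.13

Solve the original market: 77 - 5P = 3P - 11, hence P = 11 and Q = 22.
The new curves are Qd = 77 - 5P (demand) and Qs = 3P - 20 (supply).
Clearing the new market: 77 - 5P = 3P - 20, so P = 12.125 and Q = 16.375.
ΔP = 12.125 − 11 = +1.13.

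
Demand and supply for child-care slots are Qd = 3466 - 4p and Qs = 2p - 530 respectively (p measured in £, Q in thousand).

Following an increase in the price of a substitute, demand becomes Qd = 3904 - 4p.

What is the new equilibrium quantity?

948

Original equilibrium: 3466 - 4p = 2p - 530 gives 3996 = 6p, so p = 666 and Q = 802.
After the shift, demand is Qd = 3904 - 4p and supply is Qs = 2p - 530.
Setting them equal: 3904 - 4p = 2p - 530 → 4434 = 6p, so p = 739 and Q = 948.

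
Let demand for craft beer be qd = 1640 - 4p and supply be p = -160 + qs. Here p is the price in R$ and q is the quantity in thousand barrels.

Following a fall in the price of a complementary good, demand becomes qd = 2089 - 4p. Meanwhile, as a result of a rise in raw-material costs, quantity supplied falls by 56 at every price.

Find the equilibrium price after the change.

Solve the original market: 1640 - 4p = p + 160, hence p = 296 and q = 456.
After the shift, demand is qd = 2089 - 4p and supply is qs = p + 104.
New equilibrium: 2089 - 4p = p + 104 ⇒ 1985 = 5p ⇒ p = 397, q = 501.

397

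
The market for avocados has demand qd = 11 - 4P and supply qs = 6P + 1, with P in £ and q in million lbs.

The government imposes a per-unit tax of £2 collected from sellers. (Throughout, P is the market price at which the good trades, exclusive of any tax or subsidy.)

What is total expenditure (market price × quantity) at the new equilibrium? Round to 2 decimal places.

Before the shock: 11 - 4P = 6P + 1 ⇒ 10 = 10P ⇒ P = 1, q = 7.
Since sellers keep the price net of the tax, the effective supply curve becomes qs = 6P - 11.
Setting them equal: 11 - 4P = 6P - 11 → 22 = 10P, so P = 2.2 and q = 2.2.
New expenditure = 2.2 × 2.2 = 4.84.

4.84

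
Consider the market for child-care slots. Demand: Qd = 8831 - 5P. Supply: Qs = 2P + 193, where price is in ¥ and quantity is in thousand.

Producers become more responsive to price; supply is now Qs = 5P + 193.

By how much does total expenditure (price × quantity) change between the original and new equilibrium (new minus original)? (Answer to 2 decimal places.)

+613791.60

Solve the original market: 8831 - 5P = 2P + 193, hence P = 1234 and Q = 2661.
The new curves are Qd = 8831 - 5P (demand) and Qs = 5P + 193 (supply).
Equate the new curves: 8831 - 5P = 5P + 193, giving 8638 = 10P, P = 863.8, Q = 4512.
Expenditure moves from 1234×2661 = 3283674 to 863.8×4512 = 3897465.6; change = +613791.60.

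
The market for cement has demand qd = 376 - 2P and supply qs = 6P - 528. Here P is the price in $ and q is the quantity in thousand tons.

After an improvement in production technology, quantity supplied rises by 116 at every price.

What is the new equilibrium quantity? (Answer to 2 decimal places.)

Initially, 376 - 2P = 6P - 528, so 904 = 8P and P = 113, q = 150.
The new curves are qd = 376 - 2P (demand) and qs = 6P - 412 (supply).
New equilibrium: 376 - 2P = 6P - 412 ⇒ 788 = 8P ⇒ P = 98.5, q = 179.

179.00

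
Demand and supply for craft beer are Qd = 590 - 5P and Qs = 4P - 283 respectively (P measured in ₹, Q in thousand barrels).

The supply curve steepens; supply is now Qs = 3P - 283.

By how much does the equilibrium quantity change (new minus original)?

-60.625

Before the shock: 590 - 5P = 4P - 283 ⇒ 873 = 9P ⇒ P = 97, Q = 105.
After the shift, demand is Qd = 590 - 5P and supply is Qs = 3P - 283.
Equate the new curves: 590 - 5P = 3P - 283, giving 873 = 8P, P = 109.125, Q = 44.375.
ΔQ = 44.375 − 105 = -60.625.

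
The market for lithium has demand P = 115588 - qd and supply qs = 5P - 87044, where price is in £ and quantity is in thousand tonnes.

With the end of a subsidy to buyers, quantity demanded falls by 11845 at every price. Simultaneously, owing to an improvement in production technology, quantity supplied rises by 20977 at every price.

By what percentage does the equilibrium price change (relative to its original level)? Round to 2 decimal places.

-16.20

Initially, 115588 - P = 5P - 87044, so 202632 = 6P and P = 33772, q = 81816.
The shock moves the curves to qd = 103743 - P and qs = 5P - 66067.
Equate the new curves: 103743 - P = 5P - 66067, giving 169810 = 6P, P = 84905/3 ≈ 28301.6667, q = 226324/3 ≈ 75441.3333.
%ΔP = (28301.6667 − 33772) / 33772 × 100 = -16.20%.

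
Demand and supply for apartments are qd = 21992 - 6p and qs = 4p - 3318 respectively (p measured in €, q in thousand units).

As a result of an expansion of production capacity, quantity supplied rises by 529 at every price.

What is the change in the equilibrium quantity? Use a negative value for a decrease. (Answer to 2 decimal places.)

+317.40

Initially, 21992 - 6p = 4p - 3318, so 25310 = 10p and p = 2531, q = 6806.
The new curves are qd = 21992 - 6p (demand) and qs = 4p - 2789 (supply).
New equilibrium: 21992 - 6p = 4p - 2789 ⇒ 24781 = 10p ⇒ p = 2478.1, q = 7123.4.
Δq = 7123.4 − 6806 = +317.40.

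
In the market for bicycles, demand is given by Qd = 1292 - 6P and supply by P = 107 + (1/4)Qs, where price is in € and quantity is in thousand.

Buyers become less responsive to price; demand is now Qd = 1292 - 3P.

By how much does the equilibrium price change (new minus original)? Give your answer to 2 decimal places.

Initially, 1292 - 6P = 4P - 428, so 1720 = 10P and P = 172, Q = 260.
The new curves are Qd = 1292 - 3P (demand) and Qs = 4P - 428 (supply).
Equate the new curves: 1292 - 3P = 4P - 428, giving 1720 = 7P, P = 1720/7 ≈ 245.7143, Q = 3884/7 ≈ 554.8571.
ΔP = 245.7143 − 172 = +73.71.

+73.71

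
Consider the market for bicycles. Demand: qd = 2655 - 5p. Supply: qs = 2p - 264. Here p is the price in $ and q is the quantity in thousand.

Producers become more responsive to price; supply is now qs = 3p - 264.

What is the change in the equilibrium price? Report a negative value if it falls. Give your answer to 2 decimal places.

Initially, 2655 - 5p = 2p - 264, so 2919 = 7p and p = 417, q = 570.
The shock moves the curves to qd = 2655 - 5p and qs = 3p - 264.
Clearing the new market: 2655 - 5p = 3p - 264, so p = 364.875 and q = 830.625.
Δp = 364.875 − 417 = -52.13.

-52.13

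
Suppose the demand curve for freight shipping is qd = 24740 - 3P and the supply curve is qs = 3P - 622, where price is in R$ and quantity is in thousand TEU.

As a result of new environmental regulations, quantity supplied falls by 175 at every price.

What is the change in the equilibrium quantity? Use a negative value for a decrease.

Initially, 24740 - 3P = 3P - 622, so 25362 = 6P and P = 4227, q = 12059.
The shock moves the curves to qd = 24740 - 3P and qs = 3P - 797.
New equilibrium: 24740 - 3P = 3P - 797 ⇒ 25537 = 6P ⇒ P = 25537/6 ≈ 4256.1667, q = 11971.5.
Δq = 11971.5 − 12059 = -87.5.

-87.5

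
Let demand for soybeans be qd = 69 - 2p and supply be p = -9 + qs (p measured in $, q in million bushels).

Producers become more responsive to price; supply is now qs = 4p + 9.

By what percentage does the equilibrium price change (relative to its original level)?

Initially, 69 - 2p = p + 9, so 60 = 3p and p = 20, q = 29.
With the change applied: demand qd = 69 - 2p, supply qs = 4p + 9.
Setting them equal: 69 - 2p = 4p + 9 → 60 = 6p, so p = 10 and q = 49.
%Δp = (10 − 20) / 20 × 100 = -50%.

-50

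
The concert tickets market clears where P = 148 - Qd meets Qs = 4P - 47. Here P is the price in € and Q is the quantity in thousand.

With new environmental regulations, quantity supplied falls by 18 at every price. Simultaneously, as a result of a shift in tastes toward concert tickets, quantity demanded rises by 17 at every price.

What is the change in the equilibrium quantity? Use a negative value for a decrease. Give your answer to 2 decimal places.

Initially, 148 - P = 4P - 47, so 195 = 5P and P = 39, Q = 109.
After the shift, demand is Qd = 165 - P and supply is Qs = 4P - 65.
Equate the new curves: 165 - P = 4P - 65, giving 230 = 5P, P = 46, Q = 119.
ΔQ = 119 − 109 = +10.00.

+10.00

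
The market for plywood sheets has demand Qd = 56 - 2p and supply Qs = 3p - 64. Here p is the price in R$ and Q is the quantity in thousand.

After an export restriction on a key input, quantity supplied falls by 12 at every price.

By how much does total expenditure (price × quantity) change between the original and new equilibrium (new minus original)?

-107.52

Original equilibrium: 56 - 2p = 3p - 64 gives 120 = 5p, so p = 24 and Q = 8.
With the change applied: demand Qd = 56 - 2p, supply Qs = 3p - 76.
New equilibrium: 56 - 2p = 3p - 76 ⇒ 132 = 5p ⇒ p = 26.4, Q = 3.2.
Expenditure moves from 24×8 = 192 to 26.4×3.2 = 84.48; change = -107.52.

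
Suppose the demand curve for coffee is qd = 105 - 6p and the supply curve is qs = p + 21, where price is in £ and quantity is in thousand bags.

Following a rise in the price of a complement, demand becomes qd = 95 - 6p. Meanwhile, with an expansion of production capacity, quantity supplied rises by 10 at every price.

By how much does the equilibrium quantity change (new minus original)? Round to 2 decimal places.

+7.14

Initially, 105 - 6p = p + 21, so 84 = 7p and p = 12, q = 33.
The shock moves the curves to qd = 95 - 6p and qs = p + 31.
New equilibrium: 95 - 6p = p + 31 ⇒ 64 = 7p ⇒ p = 64/7 ≈ 9.1429, q = 281/7 ≈ 40.1429.
Δq = 40.1429 − 33 = +7.14.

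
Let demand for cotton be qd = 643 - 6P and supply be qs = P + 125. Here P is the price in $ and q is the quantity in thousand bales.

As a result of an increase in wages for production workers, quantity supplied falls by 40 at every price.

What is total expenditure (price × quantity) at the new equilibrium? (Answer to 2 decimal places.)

Before the shock: 643 - 6P = P + 125 ⇒ 518 = 7P ⇒ P = 74, q = 199.
The new curves are qd = 643 - 6P (demand) and qs = P + 85 (supply).
Equate the new curves: 643 - 6P = P + 85, giving 558 = 7P, P = 558/7 ≈ 79.7143, q = 1153/7 ≈ 164.7143.
New expenditure = 79.7143 × 164.7143 = 13130.08.

13130.08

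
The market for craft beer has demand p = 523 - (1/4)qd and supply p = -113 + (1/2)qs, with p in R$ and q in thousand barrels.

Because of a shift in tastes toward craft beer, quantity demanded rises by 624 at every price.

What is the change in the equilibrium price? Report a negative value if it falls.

Original equilibrium: 2092 - 4p = 2p + 226 gives 1866 = 6p, so p = 311 and q = 848.
With the change applied: demand qd = 2716 - 4p, supply qs = 2p + 226.
Equate the new curves: 2716 - 4p = 2p + 226, giving 2490 = 6p, p = 415, q = 1056.
Δp = 415 − 311 = +104.

+104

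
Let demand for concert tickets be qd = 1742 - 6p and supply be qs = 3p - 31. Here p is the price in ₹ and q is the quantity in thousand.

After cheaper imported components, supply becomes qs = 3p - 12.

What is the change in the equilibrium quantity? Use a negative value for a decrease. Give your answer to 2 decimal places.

+12.67

Solve the original market: 1742 - 6p = 3p - 31, hence p = 197 and q = 560.
The shock moves the curves to qd = 1742 - 6p and qs = 3p - 12.
Clearing the new market: 1742 - 6p = 3p - 12, so p = 1754/9 ≈ 194.8889 and q = 1718/3 ≈ 572.6667.
Δq = 572.6667 − 560 = +12.67.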